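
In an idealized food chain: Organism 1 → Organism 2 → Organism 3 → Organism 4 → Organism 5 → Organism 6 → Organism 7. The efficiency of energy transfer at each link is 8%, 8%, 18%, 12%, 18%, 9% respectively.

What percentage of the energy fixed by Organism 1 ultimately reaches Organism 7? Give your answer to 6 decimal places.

0.000224%

Product of link efficiencies: 0.08 × 0.08 × 0.18 × 0.12 × 0.18 × 0.09 = 0.000002239488
As a percentage: 0.000002239488 × 100 = 0.000224%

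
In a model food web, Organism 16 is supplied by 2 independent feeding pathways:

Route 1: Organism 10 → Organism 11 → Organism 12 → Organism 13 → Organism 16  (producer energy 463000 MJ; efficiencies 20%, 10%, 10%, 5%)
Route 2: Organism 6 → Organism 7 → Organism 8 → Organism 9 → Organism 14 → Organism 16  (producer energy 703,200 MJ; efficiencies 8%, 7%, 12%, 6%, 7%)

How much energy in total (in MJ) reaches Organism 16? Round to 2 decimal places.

Route 1: 463000 × 0.2 × 0.1 × 0.1 × 0.05 = 46.3 MJ
Route 2: 703200 × 0.08 × 0.07 × 0.12 × 0.06 × 0.07 = 1.98471168 MJ
Total at Organism 16: 46.3 + 1.98471168 = 48.28471168 MJ

48.28 MJ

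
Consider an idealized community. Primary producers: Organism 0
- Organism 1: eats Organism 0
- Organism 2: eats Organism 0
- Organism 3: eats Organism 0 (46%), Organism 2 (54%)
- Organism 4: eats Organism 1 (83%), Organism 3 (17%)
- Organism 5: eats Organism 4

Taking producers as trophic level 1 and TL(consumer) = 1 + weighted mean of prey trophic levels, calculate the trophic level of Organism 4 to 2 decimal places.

Organism 1: 1 + 1 = 2
Organism 2: 1 + 1 = 2
Organism 3: 1 + (0.46×1 + 0.54×2) = 2.54
Organism 4: 1 + (0.83×2 + 0.17×2.54) = 3.0918
Organism 5: 1 + 3.0918 = 4.0918

3.09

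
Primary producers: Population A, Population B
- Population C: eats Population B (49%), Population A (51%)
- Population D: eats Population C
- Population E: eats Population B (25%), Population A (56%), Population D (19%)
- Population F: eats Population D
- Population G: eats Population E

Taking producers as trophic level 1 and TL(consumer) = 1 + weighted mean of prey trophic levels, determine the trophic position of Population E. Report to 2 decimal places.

2.38

Population C: 1 + (0.49×1 + 0.51×1) = 2
Population D: 1 + 2 = 3
Population E: 1 + (0.25×1 + 0.56×1 + 0.19×3) = 2.38
Population F: 1 + 3 = 4
Population G: 1 + 2.38 = 3.38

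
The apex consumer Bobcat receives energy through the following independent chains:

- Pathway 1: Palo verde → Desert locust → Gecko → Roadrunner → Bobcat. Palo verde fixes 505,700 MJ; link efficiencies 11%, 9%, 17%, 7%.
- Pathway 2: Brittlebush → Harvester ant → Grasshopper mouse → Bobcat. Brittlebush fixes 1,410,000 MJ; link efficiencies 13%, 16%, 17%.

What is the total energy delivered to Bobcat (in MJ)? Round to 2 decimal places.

Pathway 1: 505700 × 0.11 × 0.09 × 0.17 × 0.07 = 59.576517 MJ
Pathway 2: 1410000 × 0.13 × 0.16 × 0.17 = 4985.76 MJ
Total at Bobcat: 59.576517 + 4985.76 = 5045.336517 MJ

5045.34 MJ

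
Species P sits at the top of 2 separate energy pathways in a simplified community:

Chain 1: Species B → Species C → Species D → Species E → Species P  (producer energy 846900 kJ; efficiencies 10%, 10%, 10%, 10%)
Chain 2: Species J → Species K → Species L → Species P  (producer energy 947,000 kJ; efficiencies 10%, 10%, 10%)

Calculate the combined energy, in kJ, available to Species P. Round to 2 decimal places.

1031.69 kJ

Chain 1: 846900 × 0.1 × 0.1 × 0.1 × 0.1 = 84.69 kJ
Chain 2: 947000 × 0.1 × 0.1 × 0.1 = 947 kJ
Total at Species P: 84.69 + 947 = 1031.69 kJ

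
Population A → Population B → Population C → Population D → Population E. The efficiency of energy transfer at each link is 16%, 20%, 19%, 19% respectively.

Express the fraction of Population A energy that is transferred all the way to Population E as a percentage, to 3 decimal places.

Product of link efficiencies: 0.16 × 0.2 × 0.19 × 0.19 = 0.0011552
As a percentage: 0.0011552 × 100 = 0.116%

0.116%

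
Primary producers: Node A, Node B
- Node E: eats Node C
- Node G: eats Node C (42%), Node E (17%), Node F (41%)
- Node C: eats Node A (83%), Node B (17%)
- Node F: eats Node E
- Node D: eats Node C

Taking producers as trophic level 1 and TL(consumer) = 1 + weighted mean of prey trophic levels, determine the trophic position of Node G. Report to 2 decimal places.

Node C: 1 + (0.83×1 + 0.17×1) = 2
Node D: 1 + 2 = 3
Node E: 1 + 2 = 3
Node F: 1 + 3 = 4
Node G: 1 + (0.42×2 + 0.17×3 + 0.41×4) = 3.99

3.99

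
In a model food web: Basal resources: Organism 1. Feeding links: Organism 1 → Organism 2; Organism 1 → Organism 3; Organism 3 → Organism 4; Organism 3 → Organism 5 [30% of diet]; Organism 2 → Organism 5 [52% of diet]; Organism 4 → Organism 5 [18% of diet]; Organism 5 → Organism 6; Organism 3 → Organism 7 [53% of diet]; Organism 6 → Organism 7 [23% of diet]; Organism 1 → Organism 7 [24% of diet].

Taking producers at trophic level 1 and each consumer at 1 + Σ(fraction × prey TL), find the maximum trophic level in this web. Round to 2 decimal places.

4.18

Organism 2: 1 + 1 = 2
Organism 3: 1 + 1 = 2
Organism 4: 1 + 2 = 3
Organism 5: 1 + (0.3×2 + 0.52×2 + 0.18×3) = 3.18
Organism 6: 1 + 3.18 = 4.18
Organism 7: 1 + (0.53×2 + 0.23×4.18 + 0.24×1) = 3.2614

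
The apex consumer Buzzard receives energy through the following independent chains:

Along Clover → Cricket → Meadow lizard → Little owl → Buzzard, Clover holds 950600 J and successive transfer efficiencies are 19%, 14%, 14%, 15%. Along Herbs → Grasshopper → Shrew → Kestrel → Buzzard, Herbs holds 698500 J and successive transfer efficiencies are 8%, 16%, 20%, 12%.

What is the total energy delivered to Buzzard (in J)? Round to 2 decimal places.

745.58 J

Via Clover: 950600 × 0.19 × 0.14 × 0.14 × 0.15 = 531.00516 J
Via Herbs: 698500 × 0.08 × 0.16 × 0.2 × 0.12 = 214.5792 J
Total at Buzzard: 531.00516 + 214.5792 = 745.58436 J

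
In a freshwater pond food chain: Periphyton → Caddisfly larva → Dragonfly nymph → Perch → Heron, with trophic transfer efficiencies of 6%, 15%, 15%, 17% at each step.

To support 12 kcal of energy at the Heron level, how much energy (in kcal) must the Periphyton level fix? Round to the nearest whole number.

52288 kcal

Cumulative transfer efficiency: 0.06 × 0.15 × 0.15 × 0.17 = 0.0002295
Periphyton energy = 12 / 0.0002295 = 52288 kcal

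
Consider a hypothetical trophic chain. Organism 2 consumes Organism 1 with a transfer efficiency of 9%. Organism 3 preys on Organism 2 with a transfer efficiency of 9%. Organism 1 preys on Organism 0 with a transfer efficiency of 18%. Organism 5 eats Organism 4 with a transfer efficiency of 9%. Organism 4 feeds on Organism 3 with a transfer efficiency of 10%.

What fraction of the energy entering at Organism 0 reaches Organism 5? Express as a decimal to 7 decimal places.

0.0000131

Product of link efficiencies: 0.18 × 0.09 × 0.09 × 0.1 × 0.09 = 0.000013122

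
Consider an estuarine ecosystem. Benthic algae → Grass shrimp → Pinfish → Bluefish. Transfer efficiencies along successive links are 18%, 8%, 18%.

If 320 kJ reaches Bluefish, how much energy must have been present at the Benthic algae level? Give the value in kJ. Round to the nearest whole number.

Cumulative transfer efficiency: 0.18 × 0.08 × 0.18 = 0.002592
Benthic algae energy = 320 / 0.002592 = 123457 kJ

123457 kJ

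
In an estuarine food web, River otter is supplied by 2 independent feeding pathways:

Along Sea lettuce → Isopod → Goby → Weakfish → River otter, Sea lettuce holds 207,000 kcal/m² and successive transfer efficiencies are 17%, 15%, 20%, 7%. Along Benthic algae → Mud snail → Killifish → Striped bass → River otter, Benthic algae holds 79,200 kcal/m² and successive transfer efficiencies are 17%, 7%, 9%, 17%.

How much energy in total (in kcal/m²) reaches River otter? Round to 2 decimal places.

88.32 kcal/m²

Via Sea lettuce: 207000 × 0.17 × 0.15 × 0.2 × 0.07 = 73.899 kcal/m²
Via Benthic algae: 79200 × 0.17 × 0.07 × 0.09 × 0.17 = 14.419944 kcal/m²
Total at River otter: 73.899 + 14.419944 = 88.318944 kcal/m²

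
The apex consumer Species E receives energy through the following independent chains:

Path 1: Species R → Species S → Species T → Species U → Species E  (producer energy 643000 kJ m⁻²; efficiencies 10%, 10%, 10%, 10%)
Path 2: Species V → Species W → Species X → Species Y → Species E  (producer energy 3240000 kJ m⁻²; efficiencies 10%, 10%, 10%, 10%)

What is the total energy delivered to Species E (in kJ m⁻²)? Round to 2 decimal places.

388.30 kJ m⁻²

Path 1: 643000 × 0.1 × 0.1 × 0.1 × 0.1 = 64.3 kJ m⁻²
Path 2: 3240000 × 0.1 × 0.1 × 0.1 × 0.1 = 324 kJ m⁻²
Total at Species E: 64.3 + 324 = 388.3 kJ m⁻²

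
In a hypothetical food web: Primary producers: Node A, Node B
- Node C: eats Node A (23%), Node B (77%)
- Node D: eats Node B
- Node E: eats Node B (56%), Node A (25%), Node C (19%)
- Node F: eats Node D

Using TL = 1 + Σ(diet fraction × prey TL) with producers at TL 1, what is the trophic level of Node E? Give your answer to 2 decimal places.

2.19

Node C: 1 + (0.23×1 + 0.77×1) = 2
Node D: 1 + 1 = 2
Node E: 1 + (0.56×1 + 0.25×1 + 0.19×2) = 2.19
Node F: 1 + 2 = 3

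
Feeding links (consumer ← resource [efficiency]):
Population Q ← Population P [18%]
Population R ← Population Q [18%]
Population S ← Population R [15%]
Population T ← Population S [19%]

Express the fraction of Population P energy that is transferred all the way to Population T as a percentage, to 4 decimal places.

0.0923%

Product of link efficiencies: 0.18 × 0.18 × 0.15 × 0.19 = 0.0009234
As a percentage: 0.0009234 × 100 = 0.0923%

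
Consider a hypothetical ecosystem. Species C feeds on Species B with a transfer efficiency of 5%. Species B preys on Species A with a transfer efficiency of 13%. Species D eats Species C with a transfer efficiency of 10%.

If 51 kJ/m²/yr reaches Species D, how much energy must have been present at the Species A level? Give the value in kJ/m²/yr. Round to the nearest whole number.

78462 kJ/m²/yr

Cumulative transfer efficiency: 0.13 × 0.05 × 0.1 = 0.00065
Species A energy = 51 / 0.00065 = 78462 kJ/m²/yr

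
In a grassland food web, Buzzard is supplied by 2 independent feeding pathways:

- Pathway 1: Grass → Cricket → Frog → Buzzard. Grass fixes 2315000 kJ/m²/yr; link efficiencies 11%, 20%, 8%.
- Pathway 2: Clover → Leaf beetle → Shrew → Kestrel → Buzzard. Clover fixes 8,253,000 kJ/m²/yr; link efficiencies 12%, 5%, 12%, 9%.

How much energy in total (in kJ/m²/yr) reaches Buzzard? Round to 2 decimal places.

Pathway 1: 2315000 × 0.11 × 0.2 × 0.08 = 4074.4 kJ/m²/yr
Pathway 2: 8253000 × 0.12 × 0.05 × 0.12 × 0.09 = 534.7944 kJ/m²/yr
Total at Buzzard: 4074.4 + 534.7944 = 4609.1944 kJ/m²/yr

4609.19 kJ/m²/yr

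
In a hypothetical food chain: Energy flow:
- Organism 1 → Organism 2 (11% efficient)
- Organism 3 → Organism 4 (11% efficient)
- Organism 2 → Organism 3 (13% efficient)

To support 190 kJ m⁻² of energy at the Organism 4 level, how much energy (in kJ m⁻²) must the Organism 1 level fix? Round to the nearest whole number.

120788 kJ m⁻²

Cumulative transfer efficiency: 0.11 × 0.13 × 0.11 = 0.001573
Organism 1 energy = 190 / 0.001573 = 120788 kJ m⁻²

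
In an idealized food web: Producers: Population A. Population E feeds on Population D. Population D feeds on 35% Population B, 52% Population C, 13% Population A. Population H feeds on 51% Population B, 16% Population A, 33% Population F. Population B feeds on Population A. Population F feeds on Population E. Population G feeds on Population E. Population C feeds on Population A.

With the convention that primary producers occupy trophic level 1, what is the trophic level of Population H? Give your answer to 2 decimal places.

Population B: 1 + 1 = 2
Population C: 1 + 1 = 2
Population D: 1 + (0.35×2 + 0.52×2 + 0.13×1) = 2.87
Population E: 1 + 2.87 = 3.87
Population F: 1 + 3.87 = 4.87
Population G: 1 + 3.87 = 4.87
Population H: 1 + (0.51×2 + 0.16×1 + 0.33×4.87) = 3.7871

3.79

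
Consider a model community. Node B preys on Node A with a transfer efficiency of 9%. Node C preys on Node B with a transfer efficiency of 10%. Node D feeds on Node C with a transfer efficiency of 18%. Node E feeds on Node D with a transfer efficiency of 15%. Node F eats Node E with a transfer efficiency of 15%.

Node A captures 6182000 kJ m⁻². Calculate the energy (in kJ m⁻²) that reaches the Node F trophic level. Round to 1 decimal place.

225.3 kJ m⁻²

Node B: 6182000 × 0.09 = 556380 kJ m⁻²
Node C: 556380 × 0.1 = 55638 kJ m⁻²
Node D: 55638 × 0.18 = 10014.84 kJ m⁻²
Node E: 10014.84 × 0.15 = 1502.226 kJ m⁻²
Node F: 1502.226 × 0.15 = 225.3339 kJ m⁻²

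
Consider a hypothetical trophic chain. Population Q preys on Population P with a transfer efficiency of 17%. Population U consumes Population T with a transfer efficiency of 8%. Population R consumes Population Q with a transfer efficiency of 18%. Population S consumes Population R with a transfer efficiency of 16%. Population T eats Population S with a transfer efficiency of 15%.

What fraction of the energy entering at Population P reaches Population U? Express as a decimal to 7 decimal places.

0.0000588

Product of link efficiencies: 0.17 × 0.18 × 0.16 × 0.15 × 0.08 = 0.000058752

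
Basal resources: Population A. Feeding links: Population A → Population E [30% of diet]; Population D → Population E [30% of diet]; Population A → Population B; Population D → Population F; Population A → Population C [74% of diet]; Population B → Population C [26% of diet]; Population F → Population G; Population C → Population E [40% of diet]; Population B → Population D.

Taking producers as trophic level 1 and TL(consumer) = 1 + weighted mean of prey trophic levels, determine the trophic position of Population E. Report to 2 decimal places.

3.10

Population B: 1 + 1 = 2
Population C: 1 + (0.74×1 + 0.26×2) = 2.26
Population D: 1 + 2 = 3
Population E: 1 + (0.3×3 + 0.4×2.26 + 0.3×1) = 3.104
Population F: 1 + 3 = 4
Population G: 1 + 4 = 5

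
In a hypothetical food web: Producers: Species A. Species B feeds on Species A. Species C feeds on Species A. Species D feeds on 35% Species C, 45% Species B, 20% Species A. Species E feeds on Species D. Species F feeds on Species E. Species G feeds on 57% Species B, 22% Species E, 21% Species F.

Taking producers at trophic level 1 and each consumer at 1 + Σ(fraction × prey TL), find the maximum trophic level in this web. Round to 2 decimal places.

Species B: 1 + 1 = 2
Species C: 1 + 1 = 2
Species D: 1 + (0.35×2 + 0.45×2 + 0.2×1) = 2.8
Species E: 1 + 2.8 = 3.8
Species F: 1 + 3.8 = 4.8
Species G: 1 + (0.57×2 + 0.22×3.8 + 0.21×4.8) = 3.984

4.80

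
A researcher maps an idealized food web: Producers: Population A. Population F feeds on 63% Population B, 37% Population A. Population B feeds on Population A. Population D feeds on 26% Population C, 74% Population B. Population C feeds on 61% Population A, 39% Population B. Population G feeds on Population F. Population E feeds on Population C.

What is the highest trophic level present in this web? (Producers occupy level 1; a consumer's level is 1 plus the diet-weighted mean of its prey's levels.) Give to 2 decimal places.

3.63

Population B: 1 + 1 = 2
Population C: 1 + (0.61×1 + 0.39×2) = 2.39
Population D: 1 + (0.26×2.39 + 0.74×2) = 3.1014
Population E: 1 + 2.39 = 3.39
Population F: 1 + (0.63×2 + 0.37×1) = 2.63
Population G: 1 + 2.63 = 3.63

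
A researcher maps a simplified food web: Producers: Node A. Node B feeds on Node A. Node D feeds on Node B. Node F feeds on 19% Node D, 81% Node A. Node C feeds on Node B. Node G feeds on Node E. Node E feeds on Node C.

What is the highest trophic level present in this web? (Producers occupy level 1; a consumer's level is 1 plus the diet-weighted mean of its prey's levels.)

5

Node B: 1 + 1 = 2
Node C: 1 + 2 = 3
Node D: 1 + 2 = 3
Node E: 1 + 3 = 4
Node F: 1 + (0.19×3 + 0.81×1) = 2.38
Node G: 1 + 4 = 5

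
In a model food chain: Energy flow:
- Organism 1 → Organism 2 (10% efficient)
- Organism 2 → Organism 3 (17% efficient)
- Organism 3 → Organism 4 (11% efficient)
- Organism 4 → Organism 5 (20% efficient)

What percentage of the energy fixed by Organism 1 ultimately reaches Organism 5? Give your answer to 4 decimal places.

0.0374%

Product of link efficiencies: 0.1 × 0.17 × 0.11 × 0.2 = 0.000374
As a percentage: 0.000374 × 100 = 0.0374%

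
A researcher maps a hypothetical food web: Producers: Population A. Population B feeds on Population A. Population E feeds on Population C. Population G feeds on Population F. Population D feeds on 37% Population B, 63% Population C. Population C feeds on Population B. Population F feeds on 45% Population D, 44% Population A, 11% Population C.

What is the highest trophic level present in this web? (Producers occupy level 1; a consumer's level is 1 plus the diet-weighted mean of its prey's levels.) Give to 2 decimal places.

4.40

Population B: 1 + 1 = 2
Population C: 1 + 2 = 3
Population D: 1 + (0.37×2 + 0.63×3) = 3.63
Population E: 1 + 3 = 4
Population F: 1 + (0.45×3.63 + 0.44×1 + 0.11×3) = 3.4035
Population G: 1 + 3.4035 = 4.4035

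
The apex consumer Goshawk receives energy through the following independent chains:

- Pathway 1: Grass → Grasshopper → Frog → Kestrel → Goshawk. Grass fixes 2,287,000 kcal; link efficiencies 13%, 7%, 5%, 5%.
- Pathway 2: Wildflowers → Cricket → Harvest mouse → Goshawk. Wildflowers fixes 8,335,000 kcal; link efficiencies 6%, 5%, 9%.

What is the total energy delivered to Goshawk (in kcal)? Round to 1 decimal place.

Pathway 1: 2287000 × 0.13 × 0.07 × 0.05 × 0.05 = 52.02925 kcal
Pathway 2: 8335000 × 0.06 × 0.05 × 0.09 = 2250.45 kcal
Total at Goshawk: 52.02925 + 2250.45 = 2302.47925 kcal

2302.5 kcal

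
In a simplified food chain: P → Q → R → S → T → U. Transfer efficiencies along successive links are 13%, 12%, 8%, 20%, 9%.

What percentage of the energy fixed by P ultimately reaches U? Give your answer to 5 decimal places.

0.00225%

Product of link efficiencies: 0.13 × 0.12 × 0.08 × 0.2 × 0.09 = 0.000022464
As a percentage: 0.000022464 × 100 = 0.00225%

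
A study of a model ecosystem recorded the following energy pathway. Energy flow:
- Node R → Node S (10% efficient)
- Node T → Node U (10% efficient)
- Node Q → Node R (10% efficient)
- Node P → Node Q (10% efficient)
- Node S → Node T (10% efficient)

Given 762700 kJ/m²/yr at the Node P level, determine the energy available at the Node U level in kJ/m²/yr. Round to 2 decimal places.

Node Q: 762700 × 0.1 = 76270 kJ/m²/yr
Node R: 76270 × 0.1 = 7627 kJ/m²/yr
Node S: 7627 × 0.1 = 762.7 kJ/m²/yr
Node T: 762.7 × 0.1 = 76.27 kJ/m²/yr
Node U: 76.27 × 0.1 = 7.627 kJ/m²/yr

7.63 kJ/m²/yr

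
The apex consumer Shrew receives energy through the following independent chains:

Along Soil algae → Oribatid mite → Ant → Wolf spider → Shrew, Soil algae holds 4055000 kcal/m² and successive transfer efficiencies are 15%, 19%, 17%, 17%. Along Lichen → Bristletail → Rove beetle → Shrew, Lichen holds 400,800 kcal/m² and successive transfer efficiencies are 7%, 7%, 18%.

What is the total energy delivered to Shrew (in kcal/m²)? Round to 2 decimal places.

Via Soil algae: 4055000 × 0.15 × 0.19 × 0.17 × 0.17 = 3339.90075 kcal/m²
Via Lichen: 400800 × 0.07 × 0.07 × 0.18 = 353.5056 kcal/m²
Total at Shrew: 3339.90075 + 353.5056 = 3693.40635 kcal/m²

3693.41 kcal/m²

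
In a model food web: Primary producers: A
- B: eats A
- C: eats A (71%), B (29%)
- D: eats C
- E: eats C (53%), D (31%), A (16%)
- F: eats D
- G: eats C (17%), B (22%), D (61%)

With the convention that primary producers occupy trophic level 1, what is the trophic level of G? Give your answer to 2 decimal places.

B: 1 + 1 = 2
C: 1 + (0.71×1 + 0.29×2) = 2.29
D: 1 + 2.29 = 3.29
E: 1 + (0.53×2.29 + 0.31×3.29 + 0.16×1) = 3.3936
F: 1 + 3.29 = 4.29
G: 1 + (0.17×2.29 + 0.22×2 + 0.61×3.29) = 3.8362

3.84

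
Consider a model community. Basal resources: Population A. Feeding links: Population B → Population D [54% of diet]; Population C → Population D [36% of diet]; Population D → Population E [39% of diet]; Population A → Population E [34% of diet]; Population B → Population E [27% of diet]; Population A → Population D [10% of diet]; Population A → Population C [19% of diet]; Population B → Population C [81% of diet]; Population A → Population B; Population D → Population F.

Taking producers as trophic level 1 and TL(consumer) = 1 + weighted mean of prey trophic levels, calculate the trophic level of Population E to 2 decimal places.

3.12

Population B: 1 + 1 = 2
Population C: 1 + (0.81×2 + 0.19×1) = 2.81
Population D: 1 + (0.36×2.81 + 0.1×1 + 0.54×2) = 3.1916
Population E: 1 + (0.27×2 + 0.34×1 + 0.39×3.1916) = 3.124724
Population F: 1 + 3.1916 = 4.1916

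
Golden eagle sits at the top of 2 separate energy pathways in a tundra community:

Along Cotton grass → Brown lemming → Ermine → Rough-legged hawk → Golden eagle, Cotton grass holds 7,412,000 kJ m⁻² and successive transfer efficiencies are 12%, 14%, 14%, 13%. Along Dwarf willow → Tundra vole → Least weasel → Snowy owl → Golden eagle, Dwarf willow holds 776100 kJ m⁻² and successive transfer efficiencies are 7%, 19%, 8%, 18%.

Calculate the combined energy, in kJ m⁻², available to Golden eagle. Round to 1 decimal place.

2414.9 kJ m⁻²

Via Cotton grass: 7412000 × 0.12 × 0.14 × 0.14 × 0.13 = 2266.29312 kJ m⁻²
Via Dwarf willow: 776100 × 0.07 × 0.19 × 0.08 × 0.18 = 148.638672 kJ m⁻²
Total at Golden eagle: 2266.29312 + 148.638672 = 2414.931792 kJ m⁻²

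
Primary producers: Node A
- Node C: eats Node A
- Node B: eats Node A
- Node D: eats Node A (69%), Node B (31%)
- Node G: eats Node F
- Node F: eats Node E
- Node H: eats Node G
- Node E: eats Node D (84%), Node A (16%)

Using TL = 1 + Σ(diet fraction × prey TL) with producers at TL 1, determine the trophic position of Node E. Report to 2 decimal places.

Node B: 1 + 1 = 2
Node C: 1 + 1 = 2
Node D: 1 + (0.69×1 + 0.31×2) = 2.31
Node E: 1 + (0.84×2.31 + 0.16×1) = 3.1004
Node F: 1 + 3.1004 = 4.1004
Node G: 1 + 4.1004 = 5.1004
Node H: 1 + 5.1004 = 6.1004

3.10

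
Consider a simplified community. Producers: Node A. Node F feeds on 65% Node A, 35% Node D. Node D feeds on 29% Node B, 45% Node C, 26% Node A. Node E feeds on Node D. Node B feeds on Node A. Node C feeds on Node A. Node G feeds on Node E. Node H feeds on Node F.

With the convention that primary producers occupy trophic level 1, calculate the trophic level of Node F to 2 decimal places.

Node B: 1 + 1 = 2
Node C: 1 + 1 = 2
Node D: 1 + (0.29×2 + 0.45×2 + 0.26×1) = 2.74
Node E: 1 + 2.74 = 3.74
Node F: 1 + (0.65×1 + 0.35×2.74) = 2.609
Node G: 1 + 3.74 = 4.74
Node H: 1 + 2.609 = 3.609

2.61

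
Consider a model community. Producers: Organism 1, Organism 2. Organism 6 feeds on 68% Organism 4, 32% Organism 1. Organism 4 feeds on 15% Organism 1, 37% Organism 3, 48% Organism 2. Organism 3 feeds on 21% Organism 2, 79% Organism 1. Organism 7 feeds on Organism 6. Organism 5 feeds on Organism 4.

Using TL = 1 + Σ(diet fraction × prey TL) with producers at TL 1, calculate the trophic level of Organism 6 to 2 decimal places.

2.93

Organism 3: 1 + (0.21×1 + 0.79×1) = 2
Organism 4: 1 + (0.15×1 + 0.37×2 + 0.48×1) = 2.37
Organism 5: 1 + 2.37 = 3.37
Organism 6: 1 + (0.68×2.37 + 0.32×1) = 2.9316
Organism 7: 1 + 2.9316 = 3.9316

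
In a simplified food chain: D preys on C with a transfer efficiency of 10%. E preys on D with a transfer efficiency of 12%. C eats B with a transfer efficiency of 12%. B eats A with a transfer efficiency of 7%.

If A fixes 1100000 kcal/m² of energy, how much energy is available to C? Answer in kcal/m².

B: 1100000 × 0.07 = 77000 kcal/m²
C: 77000 × 0.12 = 9240 kcal/m²

9240 kcal/m²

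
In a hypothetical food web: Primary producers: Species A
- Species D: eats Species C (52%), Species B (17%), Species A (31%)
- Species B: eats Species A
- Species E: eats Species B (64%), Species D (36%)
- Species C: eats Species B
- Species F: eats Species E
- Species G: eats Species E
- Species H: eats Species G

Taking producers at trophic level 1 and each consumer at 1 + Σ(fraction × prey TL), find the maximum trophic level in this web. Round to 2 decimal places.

5.44

Species B: 1 + 1 = 2
Species C: 1 + 2 = 3
Species D: 1 + (0.52×3 + 0.17×2 + 0.31×1) = 3.21
Species E: 1 + (0.64×2 + 0.36×3.21) = 3.4356
Species F: 1 + 3.4356 = 4.4356
Species G: 1 + 3.4356 = 4.4356
Species H: 1 + 4.4356 = 5.4356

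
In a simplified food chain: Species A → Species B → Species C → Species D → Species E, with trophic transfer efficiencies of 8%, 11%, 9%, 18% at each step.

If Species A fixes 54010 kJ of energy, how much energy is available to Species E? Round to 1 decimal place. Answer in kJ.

Species B: 54010 × 0.08 = 4320.8 kJ
Species C: 4320.8 × 0.11 = 475.288 kJ
Species D: 475.288 × 0.09 = 42.77592 kJ
Species E: 42.77592 × 0.18 = 7.6996656 kJ

7.7 kJ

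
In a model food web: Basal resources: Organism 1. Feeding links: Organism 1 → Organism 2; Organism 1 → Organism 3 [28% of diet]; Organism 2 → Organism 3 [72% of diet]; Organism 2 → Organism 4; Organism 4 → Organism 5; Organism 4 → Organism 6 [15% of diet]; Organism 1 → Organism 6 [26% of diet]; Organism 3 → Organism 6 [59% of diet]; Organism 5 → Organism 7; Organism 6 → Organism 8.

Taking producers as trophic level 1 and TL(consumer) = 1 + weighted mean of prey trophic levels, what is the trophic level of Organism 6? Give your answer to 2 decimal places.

3.31

Organism 2: 1 + 1 = 2
Organism 3: 1 + (0.28×1 + 0.72×2) = 2.72
Organism 4: 1 + 2 = 3
Organism 5: 1 + 3 = 4
Organism 6: 1 + (0.15×3 + 0.26×1 + 0.59×2.72) = 3.3148
Organism 7: 1 + 4 = 5
Organism 8: 1 + 3.3148 = 4.3148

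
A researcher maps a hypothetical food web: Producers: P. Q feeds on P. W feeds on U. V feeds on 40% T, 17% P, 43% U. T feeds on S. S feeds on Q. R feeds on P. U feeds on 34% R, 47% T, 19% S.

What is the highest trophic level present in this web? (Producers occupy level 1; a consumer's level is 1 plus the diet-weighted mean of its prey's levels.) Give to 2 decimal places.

Q: 1 + 1 = 2
R: 1 + 1 = 2
S: 1 + 2 = 3
T: 1 + 3 = 4
U: 1 + (0.34×2 + 0.47×4 + 0.19×3) = 4.13
V: 1 + (0.4×4 + 0.17×1 + 0.43×4.13) = 4.5459
W: 1 + 4.13 = 5.13

5.13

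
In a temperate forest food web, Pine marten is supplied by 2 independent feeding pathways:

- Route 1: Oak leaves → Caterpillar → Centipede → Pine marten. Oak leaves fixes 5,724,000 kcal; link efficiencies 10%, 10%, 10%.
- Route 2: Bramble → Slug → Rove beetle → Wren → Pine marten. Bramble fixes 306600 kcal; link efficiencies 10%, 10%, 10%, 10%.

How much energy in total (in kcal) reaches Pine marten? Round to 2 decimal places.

5754.66 kcal

Route 1: 5724000 × 0.1 × 0.1 × 0.1 = 5724 kcal
Route 2: 306600 × 0.1 × 0.1 × 0.1 × 0.1 = 30.66 kcal
Total at Pine marten: 5724 + 30.66 = 5754.66 kcal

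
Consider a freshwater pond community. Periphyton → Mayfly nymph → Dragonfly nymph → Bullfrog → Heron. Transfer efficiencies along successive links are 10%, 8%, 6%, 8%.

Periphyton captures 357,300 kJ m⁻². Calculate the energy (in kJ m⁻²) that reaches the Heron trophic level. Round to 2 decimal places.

13.72 kJ m⁻²

Mayfly nymph: 357300 × 0.1 = 35730 kJ m⁻²
Dragonfly nymph: 35730 × 0.08 = 2858.4 kJ m⁻²
Bullfrog: 2858.4 × 0.06 = 171.504 kJ m⁻²
Heron: 171.504 × 0.08 = 13.72032 kJ m⁻²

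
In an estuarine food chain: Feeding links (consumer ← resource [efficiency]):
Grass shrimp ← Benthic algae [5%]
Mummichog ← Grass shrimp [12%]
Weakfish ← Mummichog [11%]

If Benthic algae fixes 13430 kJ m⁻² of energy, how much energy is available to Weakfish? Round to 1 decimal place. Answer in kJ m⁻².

Grass shrimp: 13430 × 0.05 = 671.5 kJ m⁻²
Mummichog: 671.5 × 0.12 = 80.58 kJ m⁻²
Weakfish: 80.58 × 0.11 = 8.8638 kJ m⁻²

8.9 kJ m⁻²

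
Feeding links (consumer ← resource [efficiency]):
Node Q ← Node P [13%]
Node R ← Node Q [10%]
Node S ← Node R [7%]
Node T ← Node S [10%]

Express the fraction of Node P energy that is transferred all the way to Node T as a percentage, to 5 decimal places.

Product of link efficiencies: 0.13 × 0.1 × 0.07 × 0.1 = 0.000091
As a percentage: 0.000091 × 100 = 0.00910%

0.00910%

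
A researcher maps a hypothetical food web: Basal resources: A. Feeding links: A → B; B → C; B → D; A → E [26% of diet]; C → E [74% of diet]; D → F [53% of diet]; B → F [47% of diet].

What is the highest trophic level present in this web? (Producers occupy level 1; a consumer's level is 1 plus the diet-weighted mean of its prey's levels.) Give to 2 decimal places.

B: 1 + 1 = 2
C: 1 + 2 = 3
D: 1 + 2 = 3
E: 1 + (0.26×1 + 0.74×3) = 3.48
F: 1 + (0.53×3 + 0.47×2) = 3.53

3.53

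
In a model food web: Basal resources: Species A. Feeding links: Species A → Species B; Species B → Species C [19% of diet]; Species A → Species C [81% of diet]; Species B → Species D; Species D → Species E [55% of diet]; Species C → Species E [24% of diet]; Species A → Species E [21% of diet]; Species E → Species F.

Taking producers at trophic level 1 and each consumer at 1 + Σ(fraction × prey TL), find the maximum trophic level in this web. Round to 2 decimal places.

Species B: 1 + 1 = 2
Species C: 1 + (0.19×2 + 0.81×1) = 2.19
Species D: 1 + 2 = 3
Species E: 1 + (0.55×3 + 0.24×2.19 + 0.21×1) = 3.3856
Species F: 1 + 3.3856 = 4.3856

4.39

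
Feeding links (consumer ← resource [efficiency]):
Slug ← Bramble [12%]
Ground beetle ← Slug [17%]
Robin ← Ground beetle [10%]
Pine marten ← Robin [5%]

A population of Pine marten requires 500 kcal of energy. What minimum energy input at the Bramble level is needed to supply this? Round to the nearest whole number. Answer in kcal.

4901961 kcal

Cumulative transfer efficiency: 0.12 × 0.17 × 0.1 × 0.05 = 0.000102
Bramble energy = 500 / 0.000102 = 4901961 kcal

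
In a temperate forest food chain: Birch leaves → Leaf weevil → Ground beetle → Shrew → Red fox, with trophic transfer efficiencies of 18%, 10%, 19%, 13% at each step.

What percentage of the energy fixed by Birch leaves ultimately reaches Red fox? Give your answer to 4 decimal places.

Product of link efficiencies: 0.18 × 0.1 × 0.19 × 0.13 = 0.0004446
As a percentage: 0.0004446 × 100 = 0.0445%

0.0445%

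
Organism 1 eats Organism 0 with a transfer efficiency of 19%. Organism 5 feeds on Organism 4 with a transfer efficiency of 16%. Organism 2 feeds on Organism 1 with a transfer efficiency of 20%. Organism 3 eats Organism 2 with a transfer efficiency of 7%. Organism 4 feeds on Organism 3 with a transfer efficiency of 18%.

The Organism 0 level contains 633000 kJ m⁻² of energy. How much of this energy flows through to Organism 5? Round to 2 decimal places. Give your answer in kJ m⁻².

48.49 kJ m⁻²

Organism 1: 633000 × 0.19 = 120270 kJ m⁻²
Organism 2: 120270 × 0.2 = 24054 kJ m⁻²
Organism 3: 24054 × 0.07 = 1683.78 kJ m⁻²
Organism 4: 1683.78 × 0.18 = 303.0804 kJ m⁻²
Organism 5: 303.0804 × 0.16 = 48.492864 kJ m⁻²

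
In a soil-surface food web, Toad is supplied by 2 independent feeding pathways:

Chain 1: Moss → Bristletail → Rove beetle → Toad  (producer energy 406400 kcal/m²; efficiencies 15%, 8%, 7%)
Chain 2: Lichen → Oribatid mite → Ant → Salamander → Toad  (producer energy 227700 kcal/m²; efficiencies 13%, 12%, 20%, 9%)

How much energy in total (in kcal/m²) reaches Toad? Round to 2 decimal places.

Chain 1: 406400 × 0.15 × 0.08 × 0.07 = 341.376 kcal/m²
Chain 2: 227700 × 0.13 × 0.12 × 0.2 × 0.09 = 63.93816 kcal/m²
Total at Toad: 341.376 + 63.93816 = 405.31416 kcal/m²

405.31 kcal/m²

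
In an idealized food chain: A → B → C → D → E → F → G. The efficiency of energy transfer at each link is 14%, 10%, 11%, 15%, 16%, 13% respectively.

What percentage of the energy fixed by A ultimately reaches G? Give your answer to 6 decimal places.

0.000480%

Product of link efficiencies: 0.14 × 0.1 × 0.11 × 0.15 × 0.16 × 0.13 = 0.0000048048
As a percentage: 0.0000048048 × 100 = 0.000480%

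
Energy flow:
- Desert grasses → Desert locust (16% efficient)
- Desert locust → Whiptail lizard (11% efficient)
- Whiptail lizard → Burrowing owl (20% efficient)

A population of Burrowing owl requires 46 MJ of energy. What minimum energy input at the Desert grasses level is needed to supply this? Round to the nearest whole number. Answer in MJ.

Cumulative transfer efficiency: 0.16 × 0.11 × 0.2 = 0.00352
Desert grasses energy = 46 / 0.00352 = 13068 MJ

13068 MJ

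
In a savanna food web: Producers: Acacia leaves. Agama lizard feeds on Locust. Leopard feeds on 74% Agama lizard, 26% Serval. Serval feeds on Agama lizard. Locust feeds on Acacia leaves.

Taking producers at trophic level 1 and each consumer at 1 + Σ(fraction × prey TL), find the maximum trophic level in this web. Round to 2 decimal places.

Locust: 1 + 1 = 2
Agama lizard: 1 + 2 = 3
Serval: 1 + 3 = 4
Leopard: 1 + (0.74×3 + 0.26×4) = 4.26

4.26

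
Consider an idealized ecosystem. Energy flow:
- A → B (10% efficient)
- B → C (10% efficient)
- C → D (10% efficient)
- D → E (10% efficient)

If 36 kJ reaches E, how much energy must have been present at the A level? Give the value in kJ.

Cumulative transfer efficiency: 0.1 × 0.1 × 0.1 × 0.1 = 0.0001
A energy = 36 / 0.0001 = 360000 kJ

360000 kJ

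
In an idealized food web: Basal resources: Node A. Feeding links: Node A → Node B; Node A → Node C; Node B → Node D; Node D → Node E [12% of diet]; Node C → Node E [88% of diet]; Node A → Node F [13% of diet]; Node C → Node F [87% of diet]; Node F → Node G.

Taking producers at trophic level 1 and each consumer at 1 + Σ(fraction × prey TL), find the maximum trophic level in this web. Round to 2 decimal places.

3.87

Node B: 1 + 1 = 2
Node C: 1 + 1 = 2
Node D: 1 + 2 = 3
Node E: 1 + (0.12×3 + 0.88×2) = 3.12
Node F: 1 + (0.13×1 + 0.87×2) = 2.87
Node G: 1 + 2.87 = 3.87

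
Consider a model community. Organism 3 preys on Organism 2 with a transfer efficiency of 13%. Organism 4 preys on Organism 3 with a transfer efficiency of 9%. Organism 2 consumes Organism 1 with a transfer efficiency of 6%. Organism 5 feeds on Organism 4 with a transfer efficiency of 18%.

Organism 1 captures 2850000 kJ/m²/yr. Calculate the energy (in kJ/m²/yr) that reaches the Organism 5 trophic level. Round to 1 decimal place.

360.1 kJ/m²/yr

Organism 2: 2850000 × 0.06 = 171000 kJ/m²/yr
Organism 3: 171000 × 0.13 = 22230 kJ/m²/yr
Organism 4: 22230 × 0.09 = 2000.7 kJ/m²/yr
Organism 5: 2000.7 × 0.18 = 360.126 kJ/m²/yr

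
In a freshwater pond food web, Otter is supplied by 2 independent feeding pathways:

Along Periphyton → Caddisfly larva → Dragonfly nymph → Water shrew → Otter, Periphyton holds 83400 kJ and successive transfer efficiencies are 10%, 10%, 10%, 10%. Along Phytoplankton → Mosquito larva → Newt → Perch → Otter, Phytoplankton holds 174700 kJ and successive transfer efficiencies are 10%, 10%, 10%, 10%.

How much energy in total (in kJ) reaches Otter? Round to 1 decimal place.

Via Periphyton: 83400 × 0.1 × 0.1 × 0.1 × 0.1 = 8.34 kJ
Via Phytoplankton: 174700 × 0.1 × 0.1 × 0.1 × 0.1 = 17.47 kJ
Total at Otter: 8.34 + 17.47 = 25.81 kJ

25.8 kJ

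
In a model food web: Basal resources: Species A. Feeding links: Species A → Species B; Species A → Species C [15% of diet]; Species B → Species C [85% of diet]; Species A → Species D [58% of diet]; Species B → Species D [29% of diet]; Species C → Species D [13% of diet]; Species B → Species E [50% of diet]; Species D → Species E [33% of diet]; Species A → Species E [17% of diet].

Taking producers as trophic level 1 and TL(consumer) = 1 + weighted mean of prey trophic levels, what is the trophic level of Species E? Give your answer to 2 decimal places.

Species B: 1 + 1 = 2
Species C: 1 + (0.15×1 + 0.85×2) = 2.85
Species D: 1 + (0.58×1 + 0.29×2 + 0.13×2.85) = 2.5305
Species E: 1 + (0.5×2 + 0.33×2.5305 + 0.17×1) = 3.005065

3.01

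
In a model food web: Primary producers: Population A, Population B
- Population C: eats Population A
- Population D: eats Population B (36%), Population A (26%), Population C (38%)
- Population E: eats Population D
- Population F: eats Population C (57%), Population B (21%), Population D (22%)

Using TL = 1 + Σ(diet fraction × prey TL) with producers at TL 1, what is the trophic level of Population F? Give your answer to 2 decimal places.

Population C: 1 + 1 = 2
Population D: 1 + (0.36×1 + 0.26×1 + 0.38×2) = 2.38
Population E: 1 + 2.38 = 3.38
Population F: 1 + (0.57×2 + 0.21×1 + 0.22×2.38) = 2.8736

2.87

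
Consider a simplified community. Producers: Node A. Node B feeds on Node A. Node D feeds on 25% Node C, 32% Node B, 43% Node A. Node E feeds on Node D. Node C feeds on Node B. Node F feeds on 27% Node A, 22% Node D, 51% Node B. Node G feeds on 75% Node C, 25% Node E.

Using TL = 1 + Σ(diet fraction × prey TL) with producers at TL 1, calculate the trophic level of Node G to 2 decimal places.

4.21

Node B: 1 + 1 = 2
Node C: 1 + 2 = 3
Node D: 1 + (0.25×3 + 0.32×2 + 0.43×1) = 2.82
Node E: 1 + 2.82 = 3.82
Node F: 1 + (0.27×1 + 0.22×2.82 + 0.51×2) = 2.9104
Node G: 1 + (0.75×3 + 0.25×3.82) = 4.205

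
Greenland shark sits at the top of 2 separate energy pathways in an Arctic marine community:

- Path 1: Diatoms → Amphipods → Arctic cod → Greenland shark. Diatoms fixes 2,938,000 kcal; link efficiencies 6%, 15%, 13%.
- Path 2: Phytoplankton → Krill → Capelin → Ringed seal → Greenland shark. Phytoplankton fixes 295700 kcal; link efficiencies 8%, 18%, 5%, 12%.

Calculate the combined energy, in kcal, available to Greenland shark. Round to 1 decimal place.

Path 1: 2938000 × 0.06 × 0.15 × 0.13 = 3437.46 kcal
Path 2: 295700 × 0.08 × 0.18 × 0.05 × 0.12 = 25.54848 kcal
Total at Greenland shark: 3437.46 + 25.54848 = 3463.00848 kcal

3463.0 kcal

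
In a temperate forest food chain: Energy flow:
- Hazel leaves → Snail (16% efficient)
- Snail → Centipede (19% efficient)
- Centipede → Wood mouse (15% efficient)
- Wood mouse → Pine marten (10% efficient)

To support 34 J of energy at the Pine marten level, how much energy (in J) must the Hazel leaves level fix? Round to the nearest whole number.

Cumulative transfer efficiency: 0.16 × 0.19 × 0.15 × 0.1 = 0.000456
Hazel leaves energy = 34 / 0.000456 = 74561 J

74561 J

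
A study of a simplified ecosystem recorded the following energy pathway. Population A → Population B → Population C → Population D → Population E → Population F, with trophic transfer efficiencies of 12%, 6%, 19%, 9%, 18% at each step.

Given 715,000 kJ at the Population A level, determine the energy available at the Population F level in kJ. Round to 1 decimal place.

15.8 kJ

Population B: 715000 × 0.12 = 85800 kJ
Population C: 85800 × 0.06 = 5148 kJ
Population D: 5148 × 0.19 = 978.12 kJ
Population E: 978.12 × 0.09 = 88.0308 kJ
Population F: 88.0308 × 0.18 = 15.845544 kJ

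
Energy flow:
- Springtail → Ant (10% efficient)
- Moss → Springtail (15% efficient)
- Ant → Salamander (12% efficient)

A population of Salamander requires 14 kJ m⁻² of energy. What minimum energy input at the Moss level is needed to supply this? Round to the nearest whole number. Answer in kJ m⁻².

Cumulative transfer efficiency: 0.15 × 0.1 × 0.12 = 0.0018
Moss energy = 14 / 0.0018 = 7778 kJ m⁻²

7778 kJ m⁻²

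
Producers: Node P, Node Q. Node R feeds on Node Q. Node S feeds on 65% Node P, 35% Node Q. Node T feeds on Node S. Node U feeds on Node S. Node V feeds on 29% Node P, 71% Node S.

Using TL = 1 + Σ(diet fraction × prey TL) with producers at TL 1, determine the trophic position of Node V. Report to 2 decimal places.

2.71

Node R: 1 + 1 = 2
Node S: 1 + (0.65×1 + 0.35×1) = 2
Node T: 1 + 2 = 3
Node U: 1 + 2 = 3
Node V: 1 + (0.29×1 + 0.71×2) = 2.71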